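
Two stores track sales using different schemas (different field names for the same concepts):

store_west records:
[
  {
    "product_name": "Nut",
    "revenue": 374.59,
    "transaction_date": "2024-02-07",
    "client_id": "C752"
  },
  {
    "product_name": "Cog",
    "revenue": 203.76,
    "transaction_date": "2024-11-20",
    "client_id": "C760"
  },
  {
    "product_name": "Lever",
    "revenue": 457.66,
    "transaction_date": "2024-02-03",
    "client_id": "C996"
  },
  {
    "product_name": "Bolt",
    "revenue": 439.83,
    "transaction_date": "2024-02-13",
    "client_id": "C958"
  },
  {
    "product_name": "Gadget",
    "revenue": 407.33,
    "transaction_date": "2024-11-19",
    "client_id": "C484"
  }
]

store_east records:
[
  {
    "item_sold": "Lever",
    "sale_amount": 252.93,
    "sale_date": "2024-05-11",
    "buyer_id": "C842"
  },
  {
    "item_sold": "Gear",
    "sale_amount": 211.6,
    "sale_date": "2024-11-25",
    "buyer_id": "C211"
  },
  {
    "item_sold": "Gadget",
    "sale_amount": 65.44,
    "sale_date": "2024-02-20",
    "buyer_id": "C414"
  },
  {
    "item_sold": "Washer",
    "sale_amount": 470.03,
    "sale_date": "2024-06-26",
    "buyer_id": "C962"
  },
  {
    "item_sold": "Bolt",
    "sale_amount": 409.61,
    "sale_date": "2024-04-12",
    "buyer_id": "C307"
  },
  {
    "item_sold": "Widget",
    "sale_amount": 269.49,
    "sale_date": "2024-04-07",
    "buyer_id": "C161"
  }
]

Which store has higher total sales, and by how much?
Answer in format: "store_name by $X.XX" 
store_west by $204.07

Schema mapping: "revenue" (store_west) = "sale_amount" (store_east) = sale amount

Total for store_west: 1883.17
Total for store_east: 1679.10

Difference: |1883.17 - 1679.10| = 204.07
store_west has higher sales by $204.07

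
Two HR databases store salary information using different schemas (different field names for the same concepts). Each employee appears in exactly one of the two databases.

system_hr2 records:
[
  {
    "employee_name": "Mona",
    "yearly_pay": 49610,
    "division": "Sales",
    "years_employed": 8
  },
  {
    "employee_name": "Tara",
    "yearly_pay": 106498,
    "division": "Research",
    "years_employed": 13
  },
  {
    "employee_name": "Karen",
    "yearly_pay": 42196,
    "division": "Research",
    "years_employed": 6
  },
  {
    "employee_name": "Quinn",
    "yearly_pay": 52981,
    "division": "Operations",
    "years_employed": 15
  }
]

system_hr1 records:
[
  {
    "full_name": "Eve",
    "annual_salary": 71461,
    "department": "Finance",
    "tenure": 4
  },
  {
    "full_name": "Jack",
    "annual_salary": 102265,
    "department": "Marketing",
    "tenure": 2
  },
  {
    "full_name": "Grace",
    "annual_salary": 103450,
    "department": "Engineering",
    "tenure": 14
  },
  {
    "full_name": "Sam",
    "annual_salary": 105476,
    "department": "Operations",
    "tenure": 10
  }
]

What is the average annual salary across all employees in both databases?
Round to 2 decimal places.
79242.13

Schema mapping: "yearly_pay" (system_hr2) = "annual_salary" (system_hr1) = annual salary

All salaries: [49610, 106498, 42196, 52981, 71461, 102265, 103450, 105476]
Sum: 633937
Count: 8
Average: 633937 / 8 = 79242.13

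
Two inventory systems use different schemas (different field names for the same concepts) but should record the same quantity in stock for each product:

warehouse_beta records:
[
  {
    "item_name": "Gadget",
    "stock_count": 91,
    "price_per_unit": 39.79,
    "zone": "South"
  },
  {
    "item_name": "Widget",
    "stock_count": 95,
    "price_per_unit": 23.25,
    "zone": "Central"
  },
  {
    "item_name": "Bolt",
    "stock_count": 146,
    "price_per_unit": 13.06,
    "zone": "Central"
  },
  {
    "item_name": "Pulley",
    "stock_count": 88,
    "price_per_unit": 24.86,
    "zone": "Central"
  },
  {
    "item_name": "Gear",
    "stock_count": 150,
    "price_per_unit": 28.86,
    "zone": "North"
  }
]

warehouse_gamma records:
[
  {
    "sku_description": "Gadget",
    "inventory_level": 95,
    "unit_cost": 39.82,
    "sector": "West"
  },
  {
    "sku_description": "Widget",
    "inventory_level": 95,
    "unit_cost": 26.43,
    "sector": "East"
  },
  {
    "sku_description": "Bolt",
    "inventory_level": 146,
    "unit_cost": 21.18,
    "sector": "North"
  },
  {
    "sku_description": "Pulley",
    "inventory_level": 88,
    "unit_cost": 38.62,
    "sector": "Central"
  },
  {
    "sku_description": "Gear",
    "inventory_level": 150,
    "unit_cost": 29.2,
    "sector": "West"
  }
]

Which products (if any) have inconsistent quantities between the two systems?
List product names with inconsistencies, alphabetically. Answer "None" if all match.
Gadget

Schema mappings:
- "item_name" (warehouse_beta) = "sku_description" (warehouse_gamma) = product name
- "stock_count" (warehouse_beta) = "inventory_level" (warehouse_gamma) = quantity

Comparison:
  Gadget: 91 vs 95 - MISMATCH
  Widget: 95 vs 95 - MATCH
  Bolt: 146 vs 146 - MATCH
  Pulley: 88 vs 88 - MATCH
  Gear: 150 vs 150 - MATCH

Products with inconsistencies: Gadget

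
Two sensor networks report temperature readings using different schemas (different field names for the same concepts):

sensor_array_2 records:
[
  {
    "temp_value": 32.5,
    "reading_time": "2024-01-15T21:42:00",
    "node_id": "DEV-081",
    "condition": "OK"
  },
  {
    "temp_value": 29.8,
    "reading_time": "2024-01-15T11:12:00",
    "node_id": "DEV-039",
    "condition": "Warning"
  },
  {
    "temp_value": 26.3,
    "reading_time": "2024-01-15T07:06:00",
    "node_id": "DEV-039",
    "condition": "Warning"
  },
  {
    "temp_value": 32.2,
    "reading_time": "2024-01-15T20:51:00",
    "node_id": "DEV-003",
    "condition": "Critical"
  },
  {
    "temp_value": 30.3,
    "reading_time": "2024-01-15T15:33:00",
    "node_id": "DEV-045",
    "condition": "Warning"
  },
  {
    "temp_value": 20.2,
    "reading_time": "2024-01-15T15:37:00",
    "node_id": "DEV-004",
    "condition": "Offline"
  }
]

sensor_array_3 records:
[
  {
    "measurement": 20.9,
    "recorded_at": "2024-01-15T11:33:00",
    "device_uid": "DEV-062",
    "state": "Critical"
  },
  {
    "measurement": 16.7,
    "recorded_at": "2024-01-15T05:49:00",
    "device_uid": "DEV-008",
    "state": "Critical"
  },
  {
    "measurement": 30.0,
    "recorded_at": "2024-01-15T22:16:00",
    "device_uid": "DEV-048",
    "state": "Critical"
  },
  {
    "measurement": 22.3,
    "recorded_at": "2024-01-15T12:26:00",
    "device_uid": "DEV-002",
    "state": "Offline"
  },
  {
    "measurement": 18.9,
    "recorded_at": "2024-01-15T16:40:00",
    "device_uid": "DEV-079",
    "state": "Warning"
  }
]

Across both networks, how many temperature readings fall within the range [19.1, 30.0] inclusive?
6

Schema mapping: "temp_value" (sensor_array_2) = "measurement" (sensor_array_3) = temperature

Readings in [19.1, 30.0] from sensor_array_2: 3
Readings in [19.1, 30.0] from sensor_array_3: 3

Total count: 3 + 3 = 6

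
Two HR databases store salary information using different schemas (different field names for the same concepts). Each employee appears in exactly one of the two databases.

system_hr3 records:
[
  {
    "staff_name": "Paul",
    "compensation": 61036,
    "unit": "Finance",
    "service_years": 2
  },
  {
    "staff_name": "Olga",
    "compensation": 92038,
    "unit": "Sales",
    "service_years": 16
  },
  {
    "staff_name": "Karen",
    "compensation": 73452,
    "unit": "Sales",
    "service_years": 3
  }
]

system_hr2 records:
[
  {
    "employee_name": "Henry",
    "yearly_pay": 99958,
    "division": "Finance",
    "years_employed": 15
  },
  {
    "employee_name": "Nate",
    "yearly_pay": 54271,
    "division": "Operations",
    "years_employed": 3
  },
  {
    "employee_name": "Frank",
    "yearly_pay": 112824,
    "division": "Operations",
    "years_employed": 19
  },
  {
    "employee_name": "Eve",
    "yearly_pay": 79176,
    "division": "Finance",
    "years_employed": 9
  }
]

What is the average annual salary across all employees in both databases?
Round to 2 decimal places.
81822.14

Schema mapping: "compensation" (system_hr3) = "yearly_pay" (system_hr2) = annual salary

All salaries: [61036, 92038, 73452, 99958, 54271, 112824, 79176]
Sum: 572755
Count: 7
Average: 572755 / 7 = 81822.14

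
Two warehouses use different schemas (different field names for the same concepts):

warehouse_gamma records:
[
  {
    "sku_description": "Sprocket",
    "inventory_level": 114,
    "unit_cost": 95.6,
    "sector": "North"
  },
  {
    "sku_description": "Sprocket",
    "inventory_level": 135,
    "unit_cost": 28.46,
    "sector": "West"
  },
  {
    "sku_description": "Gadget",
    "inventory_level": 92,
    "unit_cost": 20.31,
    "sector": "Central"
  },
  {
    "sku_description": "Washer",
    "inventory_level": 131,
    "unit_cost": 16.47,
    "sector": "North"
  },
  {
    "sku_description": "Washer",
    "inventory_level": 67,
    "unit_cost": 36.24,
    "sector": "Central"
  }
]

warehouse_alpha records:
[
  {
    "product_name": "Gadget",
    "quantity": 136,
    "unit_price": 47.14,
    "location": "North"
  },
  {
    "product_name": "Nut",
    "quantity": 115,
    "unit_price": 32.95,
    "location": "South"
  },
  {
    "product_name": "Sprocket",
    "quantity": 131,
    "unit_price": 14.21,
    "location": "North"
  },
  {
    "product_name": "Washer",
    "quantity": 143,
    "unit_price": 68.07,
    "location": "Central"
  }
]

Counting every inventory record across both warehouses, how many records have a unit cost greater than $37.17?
3

Schema mapping: "unit_cost" (warehouse_gamma) = "unit_price" (warehouse_alpha) = unit cost

Records > $37.17 in warehouse_gamma: 1
Records > $37.17 in warehouse_alpha: 2

Total count: 1 + 2 = 3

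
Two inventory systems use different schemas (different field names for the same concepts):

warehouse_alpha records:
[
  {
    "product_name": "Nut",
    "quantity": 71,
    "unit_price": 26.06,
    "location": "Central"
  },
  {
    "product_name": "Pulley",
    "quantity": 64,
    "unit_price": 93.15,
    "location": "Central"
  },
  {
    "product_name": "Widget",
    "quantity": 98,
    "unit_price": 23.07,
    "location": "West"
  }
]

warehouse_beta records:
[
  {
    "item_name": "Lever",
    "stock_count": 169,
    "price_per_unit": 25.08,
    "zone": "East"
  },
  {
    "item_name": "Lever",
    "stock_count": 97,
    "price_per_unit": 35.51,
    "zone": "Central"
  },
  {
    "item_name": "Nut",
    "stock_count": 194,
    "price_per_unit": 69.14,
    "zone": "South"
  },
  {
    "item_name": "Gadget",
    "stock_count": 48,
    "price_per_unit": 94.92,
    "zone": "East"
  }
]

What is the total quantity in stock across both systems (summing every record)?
741

To reconcile these schemas, identify the field holding the quantity in stock in each system:
1. In warehouse_alpha it is "quantity"
2. In warehouse_beta it is "stock_count"

From warehouse_alpha: 71 + 64 + 98 = 233
From warehouse_beta: 169 + 97 + 194 + 48 = 508

Total: 233 + 508 = 741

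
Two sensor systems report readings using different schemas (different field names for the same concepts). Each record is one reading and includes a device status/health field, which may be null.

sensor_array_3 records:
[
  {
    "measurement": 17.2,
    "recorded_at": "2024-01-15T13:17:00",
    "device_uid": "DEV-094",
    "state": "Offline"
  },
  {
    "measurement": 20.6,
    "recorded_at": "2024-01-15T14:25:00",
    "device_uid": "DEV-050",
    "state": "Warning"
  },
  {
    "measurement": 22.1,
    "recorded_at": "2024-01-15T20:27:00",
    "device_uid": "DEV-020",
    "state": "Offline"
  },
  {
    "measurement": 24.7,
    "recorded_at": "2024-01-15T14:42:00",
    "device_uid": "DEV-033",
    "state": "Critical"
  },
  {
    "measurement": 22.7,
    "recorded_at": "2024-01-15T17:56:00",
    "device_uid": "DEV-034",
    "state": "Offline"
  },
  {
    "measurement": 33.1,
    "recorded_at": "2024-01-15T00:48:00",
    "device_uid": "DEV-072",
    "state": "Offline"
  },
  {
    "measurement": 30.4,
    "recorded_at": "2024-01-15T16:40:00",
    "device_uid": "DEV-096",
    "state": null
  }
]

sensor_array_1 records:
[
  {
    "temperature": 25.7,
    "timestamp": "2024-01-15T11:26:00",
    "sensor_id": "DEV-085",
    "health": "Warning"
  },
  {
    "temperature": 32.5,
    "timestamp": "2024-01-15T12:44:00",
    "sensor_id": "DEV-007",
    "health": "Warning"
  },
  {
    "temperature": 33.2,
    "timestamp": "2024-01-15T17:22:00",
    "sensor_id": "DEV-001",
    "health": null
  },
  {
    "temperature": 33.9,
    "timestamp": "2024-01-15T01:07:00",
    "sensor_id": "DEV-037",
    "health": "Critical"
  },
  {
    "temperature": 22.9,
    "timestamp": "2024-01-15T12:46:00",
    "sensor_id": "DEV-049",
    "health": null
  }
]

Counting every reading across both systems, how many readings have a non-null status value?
9

Schema mapping: "state" (sensor_array_3) = "health" (sensor_array_1) = status

Non-null in sensor_array_3: 6
Non-null in sensor_array_1: 3

Total non-null: 6 + 3 = 9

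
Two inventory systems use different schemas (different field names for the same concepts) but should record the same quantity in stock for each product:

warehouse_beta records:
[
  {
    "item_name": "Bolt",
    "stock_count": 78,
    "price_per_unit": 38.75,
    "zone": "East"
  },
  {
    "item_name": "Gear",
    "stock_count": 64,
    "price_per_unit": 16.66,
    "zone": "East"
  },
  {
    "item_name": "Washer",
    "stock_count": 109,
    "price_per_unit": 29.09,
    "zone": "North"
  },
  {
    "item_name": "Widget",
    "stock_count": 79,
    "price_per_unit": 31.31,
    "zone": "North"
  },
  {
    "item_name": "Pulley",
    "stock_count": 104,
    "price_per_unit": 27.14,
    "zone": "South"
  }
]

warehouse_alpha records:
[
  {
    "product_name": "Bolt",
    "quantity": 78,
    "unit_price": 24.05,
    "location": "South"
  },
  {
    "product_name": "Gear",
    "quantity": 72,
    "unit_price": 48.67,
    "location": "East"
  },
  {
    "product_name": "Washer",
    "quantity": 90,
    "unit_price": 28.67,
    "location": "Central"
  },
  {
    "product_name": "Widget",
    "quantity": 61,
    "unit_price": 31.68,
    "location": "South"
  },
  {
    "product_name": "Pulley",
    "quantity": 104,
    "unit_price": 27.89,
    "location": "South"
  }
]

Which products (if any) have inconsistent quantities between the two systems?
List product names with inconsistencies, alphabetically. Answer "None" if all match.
Gear, Washer, Widget

Schema mappings:
- "item_name" (warehouse_beta) = "product_name" (warehouse_alpha) = product name
- "stock_count" (warehouse_beta) = "quantity" (warehouse_alpha) = quantity

Comparison:
  Bolt: 78 vs 78 - MATCH
  Gear: 64 vs 72 - MISMATCH
  Washer: 109 vs 90 - MISMATCH
  Widget: 79 vs 61 - MISMATCH
  Pulley: 104 vs 104 - MATCH

Products with inconsistencies: Gear, Washer, Widget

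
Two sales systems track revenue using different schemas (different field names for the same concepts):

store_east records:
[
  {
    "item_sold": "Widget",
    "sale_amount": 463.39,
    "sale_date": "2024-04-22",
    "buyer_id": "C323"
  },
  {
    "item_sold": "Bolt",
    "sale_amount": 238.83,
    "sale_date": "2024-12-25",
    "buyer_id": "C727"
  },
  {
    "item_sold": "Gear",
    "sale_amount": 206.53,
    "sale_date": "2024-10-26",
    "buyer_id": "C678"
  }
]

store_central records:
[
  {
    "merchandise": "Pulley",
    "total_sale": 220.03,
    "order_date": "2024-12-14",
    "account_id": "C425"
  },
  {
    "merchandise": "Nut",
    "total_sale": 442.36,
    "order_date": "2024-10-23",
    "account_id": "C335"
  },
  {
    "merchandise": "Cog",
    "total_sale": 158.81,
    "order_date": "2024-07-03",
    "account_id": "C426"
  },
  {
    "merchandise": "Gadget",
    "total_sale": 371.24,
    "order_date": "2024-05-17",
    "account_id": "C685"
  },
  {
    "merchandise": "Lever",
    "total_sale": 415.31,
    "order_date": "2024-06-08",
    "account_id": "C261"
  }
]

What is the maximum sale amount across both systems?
463.39

Reconcile: "sale_amount" (store_east) = "total_sale" (store_central) = sale amount

Maximum in store_east: 463.39
Maximum in store_central: 442.36

Overall maximum: max(463.39, 442.36) = 463.39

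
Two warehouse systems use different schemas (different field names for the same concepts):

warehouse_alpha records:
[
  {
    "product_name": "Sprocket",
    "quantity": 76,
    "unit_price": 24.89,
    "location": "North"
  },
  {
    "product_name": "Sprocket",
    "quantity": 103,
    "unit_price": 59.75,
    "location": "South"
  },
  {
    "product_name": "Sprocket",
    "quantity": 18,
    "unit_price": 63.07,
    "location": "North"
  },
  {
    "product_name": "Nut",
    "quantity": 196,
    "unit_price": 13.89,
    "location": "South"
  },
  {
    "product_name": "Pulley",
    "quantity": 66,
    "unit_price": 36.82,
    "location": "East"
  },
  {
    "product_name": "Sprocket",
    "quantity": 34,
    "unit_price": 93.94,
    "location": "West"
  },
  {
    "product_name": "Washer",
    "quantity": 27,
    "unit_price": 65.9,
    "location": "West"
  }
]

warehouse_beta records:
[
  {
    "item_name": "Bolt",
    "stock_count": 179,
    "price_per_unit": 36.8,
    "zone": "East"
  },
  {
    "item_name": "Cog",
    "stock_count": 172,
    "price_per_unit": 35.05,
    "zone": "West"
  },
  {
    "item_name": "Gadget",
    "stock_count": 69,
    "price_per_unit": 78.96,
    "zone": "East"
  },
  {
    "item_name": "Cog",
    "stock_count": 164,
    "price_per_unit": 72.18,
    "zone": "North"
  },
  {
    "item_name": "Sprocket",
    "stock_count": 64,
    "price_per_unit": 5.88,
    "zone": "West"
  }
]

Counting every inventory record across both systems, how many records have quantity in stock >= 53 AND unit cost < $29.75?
3

Schema mappings:
- "quantity" (warehouse_alpha) = "stock_count" (warehouse_beta) = quantity
- "unit_price" (warehouse_alpha) = "price_per_unit" (warehouse_beta) = unit cost

Records meeting both conditions in warehouse_alpha: 2
Records meeting both conditions in warehouse_beta: 1

Total: 2 + 1 = 3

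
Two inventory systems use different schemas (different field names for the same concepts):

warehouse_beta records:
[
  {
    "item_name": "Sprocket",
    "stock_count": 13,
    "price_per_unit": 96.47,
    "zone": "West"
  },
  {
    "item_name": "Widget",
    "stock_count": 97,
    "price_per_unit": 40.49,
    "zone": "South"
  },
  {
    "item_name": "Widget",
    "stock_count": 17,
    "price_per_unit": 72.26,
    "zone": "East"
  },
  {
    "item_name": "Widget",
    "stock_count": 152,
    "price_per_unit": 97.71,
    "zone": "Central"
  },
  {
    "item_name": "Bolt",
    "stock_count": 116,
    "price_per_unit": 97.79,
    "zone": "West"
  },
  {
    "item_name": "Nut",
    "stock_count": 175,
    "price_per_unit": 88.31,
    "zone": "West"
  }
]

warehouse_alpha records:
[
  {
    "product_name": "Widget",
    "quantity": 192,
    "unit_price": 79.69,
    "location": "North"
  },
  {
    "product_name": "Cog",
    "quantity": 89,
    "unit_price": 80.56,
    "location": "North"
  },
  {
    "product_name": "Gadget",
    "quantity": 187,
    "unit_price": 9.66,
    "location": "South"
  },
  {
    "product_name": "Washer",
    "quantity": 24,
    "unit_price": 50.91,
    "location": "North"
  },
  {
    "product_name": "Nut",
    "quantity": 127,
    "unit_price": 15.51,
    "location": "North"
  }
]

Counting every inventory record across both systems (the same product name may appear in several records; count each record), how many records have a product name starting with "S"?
1

Schema mapping: "item_name" (warehouse_beta) = "product_name" (warehouse_alpha) = product name

Records with product name starting with "S" in warehouse_beta: 1
Records with product name starting with "S" in warehouse_alpha: 0

Total: 1 + 0 = 1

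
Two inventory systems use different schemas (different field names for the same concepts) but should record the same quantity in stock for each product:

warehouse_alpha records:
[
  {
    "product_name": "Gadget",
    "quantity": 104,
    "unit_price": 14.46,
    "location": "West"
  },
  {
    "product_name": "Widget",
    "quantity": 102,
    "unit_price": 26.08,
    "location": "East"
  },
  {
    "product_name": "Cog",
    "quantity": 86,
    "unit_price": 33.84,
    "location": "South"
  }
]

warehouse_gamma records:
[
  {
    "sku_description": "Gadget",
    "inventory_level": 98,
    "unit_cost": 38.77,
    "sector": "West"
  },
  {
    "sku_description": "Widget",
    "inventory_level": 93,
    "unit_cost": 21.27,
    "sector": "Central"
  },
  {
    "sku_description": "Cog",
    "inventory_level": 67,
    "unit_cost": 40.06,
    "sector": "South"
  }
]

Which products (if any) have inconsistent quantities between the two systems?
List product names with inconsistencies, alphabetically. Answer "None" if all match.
Cog, Gadget, Widget

Schema mappings:
- "product_name" (warehouse_alpha) = "sku_description" (warehouse_gamma) = product name
- "quantity" (warehouse_alpha) = "inventory_level" (warehouse_gamma) = quantity

Comparison:
  Gadget: 104 vs 98 - MISMATCH
  Widget: 102 vs 93 - MISMATCH
  Cog: 86 vs 67 - MISMATCH

Products with inconsistencies: Cog, Gadget, Widget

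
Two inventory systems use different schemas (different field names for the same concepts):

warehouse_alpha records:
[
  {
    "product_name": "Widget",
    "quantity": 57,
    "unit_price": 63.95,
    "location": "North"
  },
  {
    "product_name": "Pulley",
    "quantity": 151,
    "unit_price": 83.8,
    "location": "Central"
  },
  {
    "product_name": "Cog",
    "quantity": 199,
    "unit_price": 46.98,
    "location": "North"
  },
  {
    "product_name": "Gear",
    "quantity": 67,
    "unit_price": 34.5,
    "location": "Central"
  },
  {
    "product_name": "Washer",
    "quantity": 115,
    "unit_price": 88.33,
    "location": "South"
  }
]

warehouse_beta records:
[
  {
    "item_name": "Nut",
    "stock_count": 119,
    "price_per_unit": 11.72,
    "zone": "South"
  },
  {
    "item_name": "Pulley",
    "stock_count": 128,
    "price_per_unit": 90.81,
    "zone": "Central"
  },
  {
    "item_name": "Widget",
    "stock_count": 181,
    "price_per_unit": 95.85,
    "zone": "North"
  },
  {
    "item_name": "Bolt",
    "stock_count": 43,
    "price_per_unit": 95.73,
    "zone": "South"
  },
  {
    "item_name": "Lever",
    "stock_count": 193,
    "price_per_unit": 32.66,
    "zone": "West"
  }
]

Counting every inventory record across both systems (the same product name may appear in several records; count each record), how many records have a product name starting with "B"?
1

Schema mapping: "product_name" (warehouse_alpha) = "item_name" (warehouse_beta) = product name

Records with product name starting with "B" in warehouse_alpha: 0
Records with product name starting with "B" in warehouse_beta: 1

Total: 0 + 1 = 1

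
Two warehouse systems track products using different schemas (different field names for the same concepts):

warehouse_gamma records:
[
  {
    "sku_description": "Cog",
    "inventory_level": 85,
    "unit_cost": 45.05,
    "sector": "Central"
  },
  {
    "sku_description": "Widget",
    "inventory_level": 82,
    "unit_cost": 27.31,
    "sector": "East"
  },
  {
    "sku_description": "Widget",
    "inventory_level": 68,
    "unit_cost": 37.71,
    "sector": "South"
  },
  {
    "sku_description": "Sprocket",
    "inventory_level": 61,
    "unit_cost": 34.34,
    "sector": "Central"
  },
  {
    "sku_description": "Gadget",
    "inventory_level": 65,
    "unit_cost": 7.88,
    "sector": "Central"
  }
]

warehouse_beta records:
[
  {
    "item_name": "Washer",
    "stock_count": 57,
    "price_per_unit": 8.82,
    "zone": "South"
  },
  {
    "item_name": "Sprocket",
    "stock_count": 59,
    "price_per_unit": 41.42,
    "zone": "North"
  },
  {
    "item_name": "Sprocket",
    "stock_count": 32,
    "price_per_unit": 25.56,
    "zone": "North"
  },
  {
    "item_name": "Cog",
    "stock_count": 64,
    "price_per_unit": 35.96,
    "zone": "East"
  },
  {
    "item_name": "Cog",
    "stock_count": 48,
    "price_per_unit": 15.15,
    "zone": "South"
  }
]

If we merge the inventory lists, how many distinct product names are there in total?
5

Schema mapping: "sku_description" (warehouse_gamma) = "item_name" (warehouse_beta) = product name

Products in warehouse_gamma: ['Cog', 'Gadget', 'Sprocket', 'Widget']
Products in warehouse_beta: ['Cog', 'Sprocket', 'Washer']

Union (unique products): ['Cog', 'Gadget', 'Sprocket', 'Washer', 'Widget']
Count: 5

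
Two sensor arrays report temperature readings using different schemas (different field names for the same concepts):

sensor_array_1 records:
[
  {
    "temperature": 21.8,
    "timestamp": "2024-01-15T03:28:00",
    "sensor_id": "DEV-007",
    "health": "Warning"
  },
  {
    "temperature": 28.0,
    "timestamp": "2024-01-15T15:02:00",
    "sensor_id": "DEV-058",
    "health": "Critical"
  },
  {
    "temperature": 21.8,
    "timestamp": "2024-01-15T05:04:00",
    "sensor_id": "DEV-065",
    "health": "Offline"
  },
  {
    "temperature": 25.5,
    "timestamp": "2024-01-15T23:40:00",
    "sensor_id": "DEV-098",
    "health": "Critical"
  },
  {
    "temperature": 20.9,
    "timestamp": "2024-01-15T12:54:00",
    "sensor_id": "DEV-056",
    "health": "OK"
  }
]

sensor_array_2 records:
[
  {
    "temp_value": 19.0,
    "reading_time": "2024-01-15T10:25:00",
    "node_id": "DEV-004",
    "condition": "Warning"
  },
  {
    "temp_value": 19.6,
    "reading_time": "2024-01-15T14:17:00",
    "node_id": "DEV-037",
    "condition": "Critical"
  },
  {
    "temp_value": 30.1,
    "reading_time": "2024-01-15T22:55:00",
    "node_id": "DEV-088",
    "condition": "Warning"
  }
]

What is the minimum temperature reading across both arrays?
19.0

Schema mapping: "temperature" (sensor_array_1) = "temp_value" (sensor_array_2) = temperature reading

Minimum in sensor_array_1: 20.9
Minimum in sensor_array_2: 19.0

Overall minimum: min(20.9, 19.0) = 19.0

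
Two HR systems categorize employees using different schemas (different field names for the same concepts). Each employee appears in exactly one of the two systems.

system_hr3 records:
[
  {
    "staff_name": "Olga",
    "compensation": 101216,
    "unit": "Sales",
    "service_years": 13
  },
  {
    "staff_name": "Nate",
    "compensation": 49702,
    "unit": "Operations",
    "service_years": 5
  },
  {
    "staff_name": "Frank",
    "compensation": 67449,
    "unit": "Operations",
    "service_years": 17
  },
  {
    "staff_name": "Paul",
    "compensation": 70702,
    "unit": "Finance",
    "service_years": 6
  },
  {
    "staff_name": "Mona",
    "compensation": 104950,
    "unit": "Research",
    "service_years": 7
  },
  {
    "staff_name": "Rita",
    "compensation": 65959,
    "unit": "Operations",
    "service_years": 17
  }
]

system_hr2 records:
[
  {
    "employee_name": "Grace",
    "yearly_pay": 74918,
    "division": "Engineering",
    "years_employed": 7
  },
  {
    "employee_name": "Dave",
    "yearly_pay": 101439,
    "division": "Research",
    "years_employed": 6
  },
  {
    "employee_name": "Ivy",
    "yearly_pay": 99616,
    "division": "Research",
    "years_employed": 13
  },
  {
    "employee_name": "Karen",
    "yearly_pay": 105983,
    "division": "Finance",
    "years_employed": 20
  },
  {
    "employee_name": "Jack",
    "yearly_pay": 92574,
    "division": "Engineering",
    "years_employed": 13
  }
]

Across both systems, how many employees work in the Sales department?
1

Schema mapping: "unit" (system_hr3) = "division" (system_hr2) = department

Sales employees in system_hr3: 1
Sales employees in system_hr2: 0

Total in Sales: 1 + 0 = 1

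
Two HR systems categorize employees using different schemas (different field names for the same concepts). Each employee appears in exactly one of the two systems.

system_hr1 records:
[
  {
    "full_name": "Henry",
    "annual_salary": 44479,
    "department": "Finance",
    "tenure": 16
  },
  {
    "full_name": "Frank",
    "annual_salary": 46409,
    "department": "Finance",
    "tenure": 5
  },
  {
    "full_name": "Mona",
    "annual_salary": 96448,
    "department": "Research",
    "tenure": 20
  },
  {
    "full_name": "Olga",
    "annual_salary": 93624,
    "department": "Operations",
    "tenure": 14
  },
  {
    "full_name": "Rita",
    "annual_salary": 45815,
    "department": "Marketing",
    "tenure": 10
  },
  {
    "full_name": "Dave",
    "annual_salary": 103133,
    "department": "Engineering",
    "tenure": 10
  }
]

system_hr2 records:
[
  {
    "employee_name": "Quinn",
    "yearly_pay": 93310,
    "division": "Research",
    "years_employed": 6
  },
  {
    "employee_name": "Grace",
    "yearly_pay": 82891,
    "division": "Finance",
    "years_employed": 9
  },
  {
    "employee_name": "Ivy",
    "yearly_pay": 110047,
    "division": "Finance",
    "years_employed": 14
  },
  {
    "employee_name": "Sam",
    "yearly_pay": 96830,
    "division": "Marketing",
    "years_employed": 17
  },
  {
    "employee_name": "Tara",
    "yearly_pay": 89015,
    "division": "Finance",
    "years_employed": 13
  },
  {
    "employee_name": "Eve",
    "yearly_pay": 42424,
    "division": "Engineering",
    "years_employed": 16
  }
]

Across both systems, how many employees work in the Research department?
2

Schema mapping: "department" (system_hr1) = "division" (system_hr2) = department

Research employees in system_hr1: 1
Research employees in system_hr2: 1

Total in Research: 1 + 1 = 2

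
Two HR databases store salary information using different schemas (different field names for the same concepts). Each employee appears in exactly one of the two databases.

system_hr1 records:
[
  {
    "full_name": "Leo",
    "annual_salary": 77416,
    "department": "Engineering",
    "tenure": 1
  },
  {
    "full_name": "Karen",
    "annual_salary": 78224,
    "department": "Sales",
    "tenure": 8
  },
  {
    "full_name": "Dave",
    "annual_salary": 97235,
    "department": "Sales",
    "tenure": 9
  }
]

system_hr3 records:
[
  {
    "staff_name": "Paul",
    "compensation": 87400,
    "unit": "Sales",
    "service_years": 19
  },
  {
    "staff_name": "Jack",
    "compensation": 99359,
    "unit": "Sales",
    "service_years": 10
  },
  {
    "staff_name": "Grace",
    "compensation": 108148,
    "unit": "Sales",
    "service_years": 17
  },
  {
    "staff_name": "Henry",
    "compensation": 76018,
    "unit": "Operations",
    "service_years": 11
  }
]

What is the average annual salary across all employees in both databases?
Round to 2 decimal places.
89114.29

Schema mapping: "annual_salary" (system_hr1) = "compensation" (system_hr3) = annual salary

All salaries: [77416, 78224, 97235, 87400, 99359, 108148, 76018]
Sum: 623800
Count: 7
Average: 623800 / 7 = 89114.29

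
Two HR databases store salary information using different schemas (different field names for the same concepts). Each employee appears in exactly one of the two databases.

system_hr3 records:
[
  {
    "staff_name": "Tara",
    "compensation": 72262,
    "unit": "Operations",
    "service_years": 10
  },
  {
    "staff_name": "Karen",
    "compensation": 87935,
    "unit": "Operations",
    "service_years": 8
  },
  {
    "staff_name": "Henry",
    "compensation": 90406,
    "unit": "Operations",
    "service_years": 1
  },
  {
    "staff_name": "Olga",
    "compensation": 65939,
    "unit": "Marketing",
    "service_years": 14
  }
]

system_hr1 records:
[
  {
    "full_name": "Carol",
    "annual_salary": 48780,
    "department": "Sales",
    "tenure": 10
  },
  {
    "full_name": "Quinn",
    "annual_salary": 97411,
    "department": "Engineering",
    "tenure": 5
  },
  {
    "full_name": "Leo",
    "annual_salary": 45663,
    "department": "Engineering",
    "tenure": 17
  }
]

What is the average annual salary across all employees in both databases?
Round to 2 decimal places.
72628.00

Schema mapping: "compensation" (system_hr3) = "annual_salary" (system_hr1) = annual salary

All salaries: [72262, 87935, 90406, 65939, 48780, 97411, 45663]
Sum: 508396
Count: 7
Average: 508396 / 7 = 72628.00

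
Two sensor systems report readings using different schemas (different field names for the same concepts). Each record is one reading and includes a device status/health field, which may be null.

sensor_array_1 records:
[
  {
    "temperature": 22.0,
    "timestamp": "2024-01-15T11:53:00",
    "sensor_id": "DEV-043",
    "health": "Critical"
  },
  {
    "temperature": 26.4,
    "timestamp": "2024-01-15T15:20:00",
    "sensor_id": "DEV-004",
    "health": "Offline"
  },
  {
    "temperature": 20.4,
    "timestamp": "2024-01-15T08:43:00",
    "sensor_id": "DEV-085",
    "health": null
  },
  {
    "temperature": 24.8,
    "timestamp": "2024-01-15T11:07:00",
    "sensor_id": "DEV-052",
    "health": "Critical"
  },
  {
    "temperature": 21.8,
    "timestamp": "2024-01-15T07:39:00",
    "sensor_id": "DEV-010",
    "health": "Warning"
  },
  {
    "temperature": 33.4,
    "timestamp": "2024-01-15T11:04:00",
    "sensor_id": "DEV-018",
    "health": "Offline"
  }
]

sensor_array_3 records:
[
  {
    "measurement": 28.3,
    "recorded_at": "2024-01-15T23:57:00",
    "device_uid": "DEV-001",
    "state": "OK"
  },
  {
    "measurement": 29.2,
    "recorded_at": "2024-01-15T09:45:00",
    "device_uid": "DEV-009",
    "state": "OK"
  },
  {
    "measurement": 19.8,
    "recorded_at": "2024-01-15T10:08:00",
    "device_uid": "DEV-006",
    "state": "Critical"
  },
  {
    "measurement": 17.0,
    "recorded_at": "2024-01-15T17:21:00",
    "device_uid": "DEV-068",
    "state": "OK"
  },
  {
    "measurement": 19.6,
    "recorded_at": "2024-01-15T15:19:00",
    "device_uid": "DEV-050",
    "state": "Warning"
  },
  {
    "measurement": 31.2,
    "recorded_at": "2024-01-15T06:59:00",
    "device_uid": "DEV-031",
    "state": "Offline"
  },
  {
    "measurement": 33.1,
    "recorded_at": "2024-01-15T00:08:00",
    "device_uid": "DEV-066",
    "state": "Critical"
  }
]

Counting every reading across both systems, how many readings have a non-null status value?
12

Schema mapping: "health" (sensor_array_1) = "state" (sensor_array_3) = status

Non-null in sensor_array_1: 5
Non-null in sensor_array_3: 7

Total non-null: 5 + 7 = 12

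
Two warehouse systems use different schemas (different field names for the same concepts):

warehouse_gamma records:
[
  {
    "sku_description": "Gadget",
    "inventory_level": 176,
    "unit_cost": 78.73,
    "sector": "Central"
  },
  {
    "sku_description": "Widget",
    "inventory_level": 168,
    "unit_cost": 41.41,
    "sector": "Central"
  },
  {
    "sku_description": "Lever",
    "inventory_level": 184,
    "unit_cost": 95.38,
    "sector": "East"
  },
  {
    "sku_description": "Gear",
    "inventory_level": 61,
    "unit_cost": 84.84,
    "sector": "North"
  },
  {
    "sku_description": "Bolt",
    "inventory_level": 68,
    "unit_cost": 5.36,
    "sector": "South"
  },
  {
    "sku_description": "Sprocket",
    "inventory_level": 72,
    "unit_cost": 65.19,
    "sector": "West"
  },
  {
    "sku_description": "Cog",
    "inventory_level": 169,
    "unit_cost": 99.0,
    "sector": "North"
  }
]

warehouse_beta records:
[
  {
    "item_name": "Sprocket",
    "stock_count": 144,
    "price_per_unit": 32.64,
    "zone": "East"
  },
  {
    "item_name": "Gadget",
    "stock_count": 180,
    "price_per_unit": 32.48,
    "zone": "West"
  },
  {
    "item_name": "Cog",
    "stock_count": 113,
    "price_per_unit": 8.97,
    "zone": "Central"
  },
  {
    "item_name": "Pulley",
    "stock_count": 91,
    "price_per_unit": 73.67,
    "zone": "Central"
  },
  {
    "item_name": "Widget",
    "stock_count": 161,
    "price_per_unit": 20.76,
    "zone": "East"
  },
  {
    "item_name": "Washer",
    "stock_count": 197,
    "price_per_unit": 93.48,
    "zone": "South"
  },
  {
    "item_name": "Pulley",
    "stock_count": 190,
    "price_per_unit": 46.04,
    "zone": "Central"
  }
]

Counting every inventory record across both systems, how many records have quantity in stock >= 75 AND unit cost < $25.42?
2

Schema mappings:
- "inventory_level" (warehouse_gamma) = "stock_count" (warehouse_beta) = quantity
- "unit_cost" (warehouse_gamma) = "price_per_unit" (warehouse_beta) = unit cost

Records meeting both conditions in warehouse_gamma: 0
Records meeting both conditions in warehouse_beta: 2

Total: 0 + 2 = 2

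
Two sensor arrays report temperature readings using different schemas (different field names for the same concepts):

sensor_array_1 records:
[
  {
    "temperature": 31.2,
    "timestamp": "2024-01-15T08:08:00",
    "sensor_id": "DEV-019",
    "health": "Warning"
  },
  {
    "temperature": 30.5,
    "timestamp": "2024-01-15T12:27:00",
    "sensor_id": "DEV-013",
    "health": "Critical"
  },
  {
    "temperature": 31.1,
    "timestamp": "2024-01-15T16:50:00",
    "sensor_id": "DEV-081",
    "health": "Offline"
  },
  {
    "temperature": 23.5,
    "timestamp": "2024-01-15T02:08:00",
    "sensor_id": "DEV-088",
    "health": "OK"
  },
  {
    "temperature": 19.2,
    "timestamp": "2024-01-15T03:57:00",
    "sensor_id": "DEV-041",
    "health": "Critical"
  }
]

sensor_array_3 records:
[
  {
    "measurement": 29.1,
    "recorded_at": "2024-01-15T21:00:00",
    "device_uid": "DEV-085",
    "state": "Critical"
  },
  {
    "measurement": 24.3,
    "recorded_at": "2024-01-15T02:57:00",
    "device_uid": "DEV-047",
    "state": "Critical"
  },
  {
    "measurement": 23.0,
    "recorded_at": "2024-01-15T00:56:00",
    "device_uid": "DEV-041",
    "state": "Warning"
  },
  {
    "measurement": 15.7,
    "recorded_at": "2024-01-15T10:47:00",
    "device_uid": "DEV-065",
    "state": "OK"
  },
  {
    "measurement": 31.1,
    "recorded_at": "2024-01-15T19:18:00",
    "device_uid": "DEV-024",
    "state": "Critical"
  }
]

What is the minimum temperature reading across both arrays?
15.7

Schema mapping: "temperature" (sensor_array_1) = "measurement" (sensor_array_3) = temperature reading

Minimum in sensor_array_1: 19.2
Minimum in sensor_array_3: 15.7

Overall minimum: min(19.2, 15.7) = 15.7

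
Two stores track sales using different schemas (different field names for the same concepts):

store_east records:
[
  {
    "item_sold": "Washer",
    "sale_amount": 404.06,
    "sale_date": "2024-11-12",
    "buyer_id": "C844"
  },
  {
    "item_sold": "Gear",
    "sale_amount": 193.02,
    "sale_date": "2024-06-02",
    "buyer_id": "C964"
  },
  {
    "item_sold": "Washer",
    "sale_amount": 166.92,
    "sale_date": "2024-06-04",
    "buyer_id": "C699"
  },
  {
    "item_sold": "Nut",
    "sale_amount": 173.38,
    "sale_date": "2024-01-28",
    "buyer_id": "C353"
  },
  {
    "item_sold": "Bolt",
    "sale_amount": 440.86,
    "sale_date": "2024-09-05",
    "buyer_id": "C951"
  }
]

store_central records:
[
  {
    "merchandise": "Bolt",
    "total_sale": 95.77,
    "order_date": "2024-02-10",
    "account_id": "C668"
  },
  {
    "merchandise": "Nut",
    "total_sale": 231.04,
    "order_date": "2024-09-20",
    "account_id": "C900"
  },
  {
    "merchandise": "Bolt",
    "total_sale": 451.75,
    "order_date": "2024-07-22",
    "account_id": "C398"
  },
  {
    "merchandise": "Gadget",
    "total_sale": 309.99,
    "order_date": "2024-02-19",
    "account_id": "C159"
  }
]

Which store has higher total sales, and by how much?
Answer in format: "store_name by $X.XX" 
store_east by $289.69

Schema mapping: "sale_amount" (store_east) = "total_sale" (store_central) = sale amount

Total for store_east: 1378.24
Total for store_central: 1088.55

Difference: |1378.24 - 1088.55| = 289.69
store_east has higher sales by $289.69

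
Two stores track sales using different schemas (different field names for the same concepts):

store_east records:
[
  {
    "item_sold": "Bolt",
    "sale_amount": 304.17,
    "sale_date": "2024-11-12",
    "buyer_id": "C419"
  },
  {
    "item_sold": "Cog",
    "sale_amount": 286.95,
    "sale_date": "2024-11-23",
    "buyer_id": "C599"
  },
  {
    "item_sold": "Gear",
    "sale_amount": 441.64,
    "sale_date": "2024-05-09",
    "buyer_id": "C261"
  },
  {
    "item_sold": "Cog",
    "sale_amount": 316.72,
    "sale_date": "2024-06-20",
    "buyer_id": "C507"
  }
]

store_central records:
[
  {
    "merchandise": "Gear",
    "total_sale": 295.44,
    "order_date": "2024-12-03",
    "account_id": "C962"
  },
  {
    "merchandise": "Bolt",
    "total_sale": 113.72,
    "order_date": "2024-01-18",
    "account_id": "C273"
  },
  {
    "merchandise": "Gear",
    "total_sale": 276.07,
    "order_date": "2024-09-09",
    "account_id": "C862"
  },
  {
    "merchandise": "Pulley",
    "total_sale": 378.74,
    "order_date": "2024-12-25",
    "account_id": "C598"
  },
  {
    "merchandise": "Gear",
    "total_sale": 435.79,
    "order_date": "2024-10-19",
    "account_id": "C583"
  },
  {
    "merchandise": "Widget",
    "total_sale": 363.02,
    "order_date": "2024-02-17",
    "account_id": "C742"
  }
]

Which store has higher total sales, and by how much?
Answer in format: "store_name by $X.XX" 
store_central by $513.30

Schema mapping: "sale_amount" (store_east) = "total_sale" (store_central) = sale amount

Total for store_east: 1349.48
Total for store_central: 1862.78

Difference: |1349.48 - 1862.78| = 513.30
store_central has higher sales by $513.30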